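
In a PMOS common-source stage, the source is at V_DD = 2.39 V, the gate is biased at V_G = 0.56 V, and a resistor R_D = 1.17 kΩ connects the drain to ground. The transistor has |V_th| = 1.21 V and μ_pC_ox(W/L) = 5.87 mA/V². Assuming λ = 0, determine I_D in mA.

V_SG = V_DD − V_G = 2.39 − 0.56 = 1.83 V, so V_ov = 1.83 − 1.21 = 0.62 V.
Assume saturation: I_D = ½ k_p V_ov² = 0.5 × 5.87 × 0.62² = 1.13 mA, giving V_SD = V_DD − I_D R_D = 2.39 − 1.13 × 1.17 = 1.07 V.
V_SD = 1.07 V ≥ V_ov = 0.62 V, confirming saturation.

I_D = 1.13 mA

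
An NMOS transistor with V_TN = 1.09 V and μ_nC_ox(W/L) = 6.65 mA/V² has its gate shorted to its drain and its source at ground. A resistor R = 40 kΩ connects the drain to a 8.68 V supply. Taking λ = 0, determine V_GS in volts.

V_GS = 1.33 V

With gate tied to drain, V_GS = V_DS ≥ V_GS − V_TN, so the device is in saturation.
KCL at the drain: ½ k_n (V_GS − V_TN)² = (V_DD − V_GS)/R.
Let x = V_GS − 1.09. Then 133 x² + x − 7.59 = 0, giving x = 0.235 V (positive root), so V_GS = 1.33 V.
I_D = (V_DD − V_GS)/R = (8.68 − 1.33) / 40 = 0.184 mA.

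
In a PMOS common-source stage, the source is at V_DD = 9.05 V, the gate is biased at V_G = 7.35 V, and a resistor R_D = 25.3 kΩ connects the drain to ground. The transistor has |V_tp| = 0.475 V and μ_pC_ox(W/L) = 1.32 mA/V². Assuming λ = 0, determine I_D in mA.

V_SG = V_DD − V_G = 9.05 − 7.35 = 1.7 V, so V_ov = 1.7 − 0.475 = 1.23 V.
Assume saturation: I_D = ½ k_p V_ov² = 0.5 × 1.32 × 1.23² = 0.99 mA, giving V_SD = V_DD − I_D R_D = 9.05 − 0.99 × 25.3 = -16 V.
But -16 V < V_ov = 1.23 V, so the device is actually in triode.
In triode I_D = k_p[V_ov V_SD − ½ V_SD²] and I_D = (V_DD − V_SD)/R_D. Equating: 16.7 V_SD² − 41.91 V_SD + 9.05 = 0, giving V_SD = 0.239 V (the root below V_ov).
I_D = (9.05 − 0.239) / 25.3 = 0.348 mA.

I_D = 0.348 mA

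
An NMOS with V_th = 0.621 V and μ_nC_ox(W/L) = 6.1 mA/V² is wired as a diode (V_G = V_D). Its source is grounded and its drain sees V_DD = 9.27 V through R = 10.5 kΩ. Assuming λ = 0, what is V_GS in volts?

With gate tied to drain, V_GS = V_DS ≥ V_GS − V_th, so the device is in saturation.
KCL at the drain: ½ k_n (V_GS − V_th)² = (V_DD − V_GS)/R.
Let x = V_GS − 0.621. Then 32 x² + x − 8.649 = 0, giving x = 0.504 V (positive root), so V_GS = 1.13 V.
I_D = (V_DD − V_GS)/R = (9.27 − 1.13) / 10.5 = 0.776 mA.

V_GS = 1.13 V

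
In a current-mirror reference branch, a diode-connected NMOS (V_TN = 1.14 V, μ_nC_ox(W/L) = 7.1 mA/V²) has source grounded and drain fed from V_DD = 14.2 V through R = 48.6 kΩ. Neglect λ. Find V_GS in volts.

With gate tied to drain, V_GS = V_DS ≥ V_GS − V_TN, so the device is in saturation.
KCL at the drain: ½ k_n (V_GS − V_TN)² = (V_DD − V_GS)/R.
Let x = V_GS − 1.14. Then 173 x² + x − 13.06 = 0, giving x = 0.272 V (positive root), so V_GS = 1.41 V.
I_D = (V_DD − V_GS)/R = (14.2 − 1.41) / 48.6 = 0.263 mA.

V_GS = 1.41 V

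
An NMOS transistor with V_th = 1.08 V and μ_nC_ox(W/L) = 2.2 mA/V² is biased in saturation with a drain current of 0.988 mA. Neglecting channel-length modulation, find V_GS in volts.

In saturation I_D = ½ k_n (V_GS − V_th)², so V_GS − V_th = √(2 I_D / k_n) = √(2 × 0.988 / 2.2) = 0.948 V.
V_GS = 1.08 + 0.948 = 2.03 V.

V_GS = 2.03 V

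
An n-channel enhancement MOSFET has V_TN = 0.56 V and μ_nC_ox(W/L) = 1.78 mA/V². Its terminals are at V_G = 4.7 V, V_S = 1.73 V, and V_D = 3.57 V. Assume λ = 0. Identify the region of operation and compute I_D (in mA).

Triode; I_D = 4.88 mA

V_GS = V_G − V_S = 4.7 − 1.73 = 2.97 V; V_DS = V_D − V_S = 3.57 − 1.73 = 1.84 V.
V_ov = V_GS − V_TN = 2.97 − 0.56 = 2.41 V.
Since V_DS = 1.84 V < V_ov = 2.41 V, the device is in the triode region.
I_D = k_n [V_ov · V_DS − ½ V_DS²] = 1.78 × [2.41 × 1.84 − 0.5 × 1.84²] = 4.88 mA.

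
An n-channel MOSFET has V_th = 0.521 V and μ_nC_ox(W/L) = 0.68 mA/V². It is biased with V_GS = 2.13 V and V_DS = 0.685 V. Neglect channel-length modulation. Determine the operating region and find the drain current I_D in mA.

Triode; I_D = 0.590 mA

V_ov = V_GS − V_th = 2.13 − 0.521 = 1.61 V.
Since V_DS = 0.685 V < V_ov = 1.61 V, the device is in the triode region.
I_D = k_n [V_ov · V_DS − ½ V_DS²] = 0.68 × [1.61 × 0.685 − 0.5 × 0.685²] = 0.59 mA.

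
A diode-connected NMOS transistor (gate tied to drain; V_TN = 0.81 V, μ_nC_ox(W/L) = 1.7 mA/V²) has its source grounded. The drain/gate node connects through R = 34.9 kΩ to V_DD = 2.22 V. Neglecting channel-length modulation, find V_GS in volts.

With gate tied to drain, V_GS = V_DS ≥ V_GS − V_TN, so the device is in saturation.
KCL at the drain: ½ k_n (V_GS − V_TN)² = (V_DD − V_GS)/R.
Let x = V_GS − 0.81. Then 29.7 x² + x − 1.41 = 0, giving x = 0.202 V (positive root), so V_GS = 1.01 V.
I_D = (V_DD − V_GS)/R = (2.22 − 1.01) / 34.9 = 0.0346 mA.

V_GS = 1.01 V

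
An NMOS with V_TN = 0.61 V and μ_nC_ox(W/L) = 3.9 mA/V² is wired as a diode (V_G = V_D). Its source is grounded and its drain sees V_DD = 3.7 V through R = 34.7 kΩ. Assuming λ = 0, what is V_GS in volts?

V_GS = 0.816 V

With gate tied to drain, V_GS = V_DS ≥ V_GS − V_TN, so the device is in saturation.
KCL at the drain: ½ k_n (V_GS − V_TN)² = (V_DD − V_GS)/R.
Let x = V_GS − 0.61. Then 67.7 x² + x − 3.09 = 0, giving x = 0.206 V (positive root), so V_GS = 0.816 V.
I_D = (V_DD − V_GS)/R = (3.7 − 0.816) / 34.7 = 0.0831 mA.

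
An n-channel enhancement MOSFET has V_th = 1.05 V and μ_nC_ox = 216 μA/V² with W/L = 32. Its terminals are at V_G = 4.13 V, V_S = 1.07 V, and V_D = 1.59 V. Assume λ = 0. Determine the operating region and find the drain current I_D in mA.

Triode; I_D = 6.29 mA

V_GS = V_G − V_S = 4.13 − 1.07 = 3.06 V; V_DS = V_D − V_S = 1.59 − 1.07 = 0.52 V.
k_n = μ_nC_ox · (W/L) = 6.912 mA/V².
V_ov = V_GS − V_th = 3.06 − 1.05 = 2.01 V.
Since V_DS = 0.52 V < V_ov = 2.01 V, the device is in the triode region.
I_D = k_n [V_ov · V_DS − ½ V_DS²] = 6.912 × [2.01 × 0.52 − 0.5 × 0.52²] = 6.29 mA.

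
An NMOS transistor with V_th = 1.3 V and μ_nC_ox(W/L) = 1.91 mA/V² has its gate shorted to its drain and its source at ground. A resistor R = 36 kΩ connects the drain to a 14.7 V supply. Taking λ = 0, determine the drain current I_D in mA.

I_D = 0.355 mA

With gate tied to drain, V_GS = V_DS ≥ V_GS − V_th, so the device is in saturation.
KCL at the drain: ½ k_n (V_GS − V_th)² = (V_DD − V_GS)/R.
Let x = V_GS − 1.3. Then 34.4 x² + x − 13.4 = 0, giving x = 0.61 V (positive root), so V_GS = 1.91 V.
I_D = (V_DD − V_GS)/R = (14.7 − 1.91) / 36 = 0.355 mA.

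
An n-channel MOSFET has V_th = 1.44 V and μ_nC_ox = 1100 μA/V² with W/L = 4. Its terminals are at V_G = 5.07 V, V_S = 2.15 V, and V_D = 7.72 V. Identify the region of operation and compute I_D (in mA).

Saturation; I_D = 4.82 mA

V_GS = V_G − V_S = 5.07 − 2.15 = 2.92 V; V_DS = V_D − V_S = 7.72 − 2.15 = 5.57 V.
k_n = μ_nC_ox · (W/L) = 4.4 mA/V².
V_ov = V_GS − V_th = 2.92 − 1.44 = 1.48 V.
Since V_DS = 5.57 V ≥ V_ov = 1.48 V, the device is in saturation.
I_D = ½ k_n V_ov² = 0.5 × 4.4 × 1.48² = 4.82 mA.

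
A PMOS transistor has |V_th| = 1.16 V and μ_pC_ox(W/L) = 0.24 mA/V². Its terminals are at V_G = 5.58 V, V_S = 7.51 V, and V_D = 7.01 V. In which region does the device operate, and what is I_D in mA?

V_SG = V_S − V_G = 7.51 − 5.58 = 1.93 V; V_SD = V_S − V_D = 7.51 − 7.01 = 0.5 V.
V_ov = V_SG − |V_th| = 1.93 − 1.16 = 0.77 V.
Since V_SD = 0.5 V < V_ov = 0.77 V, the device is in the triode region.
I_D = k_p [V_ov · V_SD − ½ V_SD²] = 0.24 × [0.77 × 0.5 − 0.5 × 0.5²] = 0.0624 mA.

Triode; I_D = 0.0624 mA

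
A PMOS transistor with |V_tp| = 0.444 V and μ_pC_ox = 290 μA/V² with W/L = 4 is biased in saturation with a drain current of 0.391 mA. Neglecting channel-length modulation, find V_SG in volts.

V_SG = 1.27 V

k_p = μ_pC_ox · (W/L) = 1.16 mA/V².
In saturation I_D = ½ k_p (V_SG − |V_tp|)², so V_SG − |V_tp| = √(2 I_D / k_p) = √(2 × 0.391 / 1.16) = 0.821 V.
V_SG = 0.444 + 0.821 = 1.27 V.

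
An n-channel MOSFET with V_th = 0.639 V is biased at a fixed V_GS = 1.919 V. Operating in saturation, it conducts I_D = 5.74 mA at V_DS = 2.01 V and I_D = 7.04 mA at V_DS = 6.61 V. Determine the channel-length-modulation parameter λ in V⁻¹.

With V_GS fixed, I_D ∝ (1 + λ V_DS) in saturation, so I_D2/I_D1 = (1 + λ V_DS2)/(1 + λ V_DS1).
7.04/5.74 = 1.226 = (1 + 6.61 λ)/(1 + 2.01 λ).
Solving: λ (I_D1 V_DS2 − I_D2 V_DS1) = I_D2 − I_D1, so λ = (7.04 − 5.74) / (5.74 × 6.61 − 7.04 × 2.01) = 1.3 / 23.8 = 0.0546 V⁻¹.

λ = 0.0546 V⁻¹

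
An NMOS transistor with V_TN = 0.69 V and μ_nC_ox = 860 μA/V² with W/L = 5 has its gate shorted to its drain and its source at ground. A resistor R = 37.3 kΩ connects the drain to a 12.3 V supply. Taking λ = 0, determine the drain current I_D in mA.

I_D = 0.301 mA

With gate tied to drain, V_GS = V_DS ≥ V_GS − V_TN, so the device is in saturation.
k_n = μ_nC_ox · (W/L) = 4.3 mA/V².
KCL at the drain: ½ k_n (V_GS − V_TN)² = (V_DD − V_GS)/R.
Let x = V_GS − 0.69. Then 80.2 x² + x − 11.61 = 0, giving x = 0.374 V (positive root), so V_GS = 1.06 V.
I_D = (V_DD − V_GS)/R = (12.3 − 1.06) / 37.3 = 0.301 mA.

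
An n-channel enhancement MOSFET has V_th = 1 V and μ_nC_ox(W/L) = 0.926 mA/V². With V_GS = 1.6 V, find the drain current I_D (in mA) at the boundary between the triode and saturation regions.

At the boundary V_DS = V_ov = V_GS − V_th = 1.6 − 1 = 0.6 V.
I_D = ½ k_n V_ov² = 0.5 × 0.926 × 0.6² = 0.167 mA.

I_D = 0.167 mA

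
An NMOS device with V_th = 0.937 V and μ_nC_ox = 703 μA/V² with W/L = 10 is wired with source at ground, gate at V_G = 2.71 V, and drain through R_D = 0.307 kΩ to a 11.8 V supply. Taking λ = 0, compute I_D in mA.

V_GS = V_G = 2.71 V, so V_ov = 2.71 − 0.937 = 1.77 V.
k_n = μ_nC_ox · (W/L) = 7.03 mA/V².
Assume saturation: I_D = ½ k_n V_ov² = 0.5 × 7.03 × 1.77² = 11 mA, giving V_DS = V_DD − I_D R_D = 11.8 − 11 × 0.307 = 8.41 V.
V_DS = 8.41 V ≥ V_ov = 1.77 V, confirming saturation.

I_D = 11.0 mA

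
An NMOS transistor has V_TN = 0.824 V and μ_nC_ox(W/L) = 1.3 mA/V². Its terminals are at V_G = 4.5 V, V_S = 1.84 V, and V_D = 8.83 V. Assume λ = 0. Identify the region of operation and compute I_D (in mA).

Saturation; I_D = 2.19 mA

V_GS = V_G − V_S = 4.5 − 1.84 = 2.66 V; V_DS = V_D − V_S = 8.83 − 1.84 = 6.99 V.
V_ov = V_GS − V_TN = 2.66 − 0.824 = 1.84 V.
Since V_DS = 6.99 V ≥ V_ov = 1.84 V, the device is in saturation.
I_D = ½ k_n V_ov² = 0.5 × 1.3 × 1.84² = 2.19 mA.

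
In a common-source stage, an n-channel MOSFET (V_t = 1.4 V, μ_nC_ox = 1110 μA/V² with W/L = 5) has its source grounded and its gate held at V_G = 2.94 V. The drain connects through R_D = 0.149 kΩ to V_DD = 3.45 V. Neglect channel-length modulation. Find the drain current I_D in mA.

V_GS = V_G = 2.94 V, so V_ov = 2.94 − 1.4 = 1.54 V.
k_n = μ_nC_ox · (W/L) = 5.55 mA/V².
Assume saturation: I_D = ½ k_n V_ov² = 0.5 × 5.55 × 1.54² = 6.58 mA, giving V_DS = V_DD − I_D R_D = 3.45 − 6.58 × 0.149 = 2.47 V.
V_DS = 2.47 V ≥ V_ov = 1.54 V, confirming saturation.

I_D = 6.58 mA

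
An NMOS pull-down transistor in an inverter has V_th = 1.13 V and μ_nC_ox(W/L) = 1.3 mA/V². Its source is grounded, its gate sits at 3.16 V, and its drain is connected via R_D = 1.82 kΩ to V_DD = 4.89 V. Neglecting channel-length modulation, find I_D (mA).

I_D = 2.09 mA

V_GS = V_G = 3.16 V, so V_ov = 3.16 − 1.13 = 2.03 V.
Assume saturation: I_D = ½ k_n V_ov² = 0.5 × 1.3 × 2.03² = 2.68 mA, giving V_DS = V_DD − I_D R_D = 4.89 − 2.68 × 1.82 = 0.015 V.
But 0.015 V < V_ov = 2.03 V, so the device is actually in triode.
In triode I_D = k_n[V_ov V_DS − ½ V_DS²] and I_D = (V_DD − V_DS)/R_D. Equating: 1.18 V_DS² − 5.803 V_DS + 4.89 = 0, giving V_DS = 1.08 V (the root below V_ov).
I_D = (4.89 − 1.08) / 1.82 = 2.09 mA.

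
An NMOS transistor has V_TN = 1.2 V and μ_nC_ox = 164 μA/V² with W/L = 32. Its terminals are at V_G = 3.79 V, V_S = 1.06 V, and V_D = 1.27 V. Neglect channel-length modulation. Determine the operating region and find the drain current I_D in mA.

Triode; I_D = 1.57 mA

V_GS = V_G − V_S = 3.79 − 1.06 = 2.73 V; V_DS = V_D − V_S = 1.27 − 1.06 = 0.21 V.
k_n = μ_nC_ox · (W/L) = 5.248 mA/V².
V_ov = V_GS − V_TN = 2.73 − 1.2 = 1.53 V.
Since V_DS = 0.21 V < V_ov = 1.53 V, the device is in the triode region.
I_D = k_n [V_ov · V_DS − ½ V_DS²] = 5.248 × [1.53 × 0.21 − 0.5 × 0.21²] = 1.57 mA.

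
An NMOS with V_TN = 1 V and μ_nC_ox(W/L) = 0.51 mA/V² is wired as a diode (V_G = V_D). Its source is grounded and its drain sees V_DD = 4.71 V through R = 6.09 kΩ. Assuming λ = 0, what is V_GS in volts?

With gate tied to drain, V_GS = V_DS ≥ V_GS − V_TN, so the device is in saturation.
KCL at the drain: ½ k_n (V_GS − V_TN)² = (V_DD − V_GS)/R.
Let x = V_GS − 1. Then 1.55 x² + x − 3.71 = 0, giving x = 1.26 V (positive root), so V_GS = 2.26 V.
I_D = (V_DD − V_GS)/R = (4.71 − 2.26) / 6.09 = 0.403 mA.

V_GS = 2.26 V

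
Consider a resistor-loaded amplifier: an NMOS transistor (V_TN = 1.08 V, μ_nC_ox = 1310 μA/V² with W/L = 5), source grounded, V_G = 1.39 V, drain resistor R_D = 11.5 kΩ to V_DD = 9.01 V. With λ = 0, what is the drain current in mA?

I_D = 0.315 mA

V_GS = V_G = 1.39 V, so V_ov = 1.39 − 1.08 = 0.31 V.
k_n = μ_nC_ox · (W/L) = 6.55 mA/V².
Assume saturation: I_D = ½ k_n V_ov² = 0.5 × 6.55 × 0.31² = 0.315 mA, giving V_DS = V_DD − I_D R_D = 9.01 − 0.315 × 11.5 = 5.39 V.
V_DS = 5.39 V ≥ V_ov = 0.31 V, confirming saturation.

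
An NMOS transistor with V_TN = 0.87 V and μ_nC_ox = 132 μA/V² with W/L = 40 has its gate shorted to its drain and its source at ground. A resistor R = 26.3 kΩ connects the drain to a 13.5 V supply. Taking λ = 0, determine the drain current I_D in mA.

I_D = 0.464 mA

With gate tied to drain, V_GS = V_DS ≥ V_GS − V_TN, so the device is in saturation.
k_n = μ_nC_ox · (W/L) = 5.28 mA/V².
KCL at the drain: ½ k_n (V_GS − V_TN)² = (V_DD − V_GS)/R.
Let x = V_GS − 0.87. Then 69.4 x² + x − 12.63 = 0, giving x = 0.419 V (positive root), so V_GS = 1.29 V.
I_D = (V_DD − V_GS)/R = (13.5 − 1.29) / 26.3 = 0.464 mA.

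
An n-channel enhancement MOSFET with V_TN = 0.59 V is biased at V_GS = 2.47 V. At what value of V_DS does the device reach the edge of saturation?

The boundary between triode and saturation is V_DS = V_GS − V_TN = V_ov.
V_ov = 2.47 − 0.59 = 1.88 V.

V_DS,sat = 1.88 V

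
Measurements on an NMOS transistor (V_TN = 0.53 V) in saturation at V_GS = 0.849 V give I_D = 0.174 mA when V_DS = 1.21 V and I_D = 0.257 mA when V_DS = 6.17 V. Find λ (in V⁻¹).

λ = 0.109 V⁻¹

With V_GS fixed, I_D ∝ (1 + λ V_DS) in saturation, so I_D2/I_D1 = (1 + λ V_DS2)/(1 + λ V_DS1).
0.257/0.174 = 1.477 = (1 + 6.17 λ)/(1 + 1.21 λ).
Solving: λ (I_D1 V_DS2 − I_D2 V_DS1) = I_D2 − I_D1, so λ = (0.257 − 0.174) / (0.174 × 6.17 − 0.257 × 1.21) = 0.083 / 0.763 = 0.109 V⁻¹.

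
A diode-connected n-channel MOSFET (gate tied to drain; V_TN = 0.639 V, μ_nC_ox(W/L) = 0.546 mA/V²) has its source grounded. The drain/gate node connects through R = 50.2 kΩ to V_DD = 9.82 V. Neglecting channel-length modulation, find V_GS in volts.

V_GS = 1.42 V

With gate tied to drain, V_GS = V_DS ≥ V_GS − V_TN, so the device is in saturation.
KCL at the drain: ½ k_n (V_GS − V_TN)² = (V_DD − V_GS)/R.
Let x = V_GS − 0.639. Then 13.7 x² + x − 9.181 = 0, giving x = 0.783 V (positive root), so V_GS = 1.42 V.
I_D = (V_DD − V_GS)/R = (9.82 − 1.42) / 50.2 = 0.167 mA.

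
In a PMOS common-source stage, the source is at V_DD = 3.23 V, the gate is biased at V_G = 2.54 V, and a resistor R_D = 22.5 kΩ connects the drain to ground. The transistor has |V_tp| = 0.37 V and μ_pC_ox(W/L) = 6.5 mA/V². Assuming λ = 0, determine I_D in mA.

I_D = 0.140 mA

V_SG = V_DD − V_G = 3.23 − 2.54 = 0.69 V, so V_ov = 0.69 − 0.37 = 0.32 V.
Assume saturation: I_D = ½ k_p V_ov² = 0.5 × 6.5 × 0.32² = 0.333 mA, giving V_SD = V_DD − I_D R_D = 3.23 − 0.333 × 22.5 = -4.26 V.
But -4.26 V < V_ov = 0.32 V, so the device is actually in triode.
In triode I_D = k_p[V_ov V_SD − ½ V_SD²] and I_D = (V_DD − V_SD)/R_D. Equating: 73.1 V_SD² − 47.8 V_SD + 3.23 = 0, giving V_SD = 0.0765 V (the root below V_ov).
I_D = (3.23 − 0.0765) / 22.5 = 0.14 mA.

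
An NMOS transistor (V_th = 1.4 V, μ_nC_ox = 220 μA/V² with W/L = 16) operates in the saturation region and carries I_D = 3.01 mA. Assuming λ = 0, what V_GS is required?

V_GS = 2.71 V

k_n = μ_nC_ox · (W/L) = 3.52 mA/V².
In saturation I_D = ½ k_n (V_GS − V_th)², so V_GS − V_th = √(2 I_D / k_n) = √(2 × 3.01 / 3.52) = 1.31 V.
V_GS = 1.4 + 1.31 = 2.71 V.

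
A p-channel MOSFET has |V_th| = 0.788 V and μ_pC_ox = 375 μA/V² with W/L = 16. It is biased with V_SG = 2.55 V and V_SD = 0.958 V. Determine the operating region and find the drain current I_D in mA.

Triode; I_D = 7.37 mA

k_p = μ_pC_ox · (W/L) = 6 mA/V².
V_ov = V_SG − |V_th| = 2.55 − 0.788 = 1.76 V.
Since V_SD = 0.958 V < V_ov = 1.76 V, the device is in the triode region.
I_D = k_p [V_ov · V_SD − ½ V_SD²] = 6 × [1.76 × 0.958 − 0.5 × 0.958²] = 7.37 mA.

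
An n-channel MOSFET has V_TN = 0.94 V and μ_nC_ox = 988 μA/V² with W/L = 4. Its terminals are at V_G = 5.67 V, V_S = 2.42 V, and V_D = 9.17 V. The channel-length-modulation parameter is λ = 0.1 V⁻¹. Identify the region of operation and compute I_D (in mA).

Saturation; I_D = 17.7 mA

V_GS = V_G − V_S = 5.67 − 2.42 = 3.25 V; V_DS = V_D − V_S = 9.17 − 2.42 = 6.75 V.
k_n = μ_nC_ox · (W/L) = 3.952 mA/V².
V_ov = V_GS − V_TN = 3.25 − 0.94 = 2.31 V.
Since V_DS = 6.75 V ≥ V_ov = 2.31 V, the device is in saturation.
I_D = ½ k_n V_ov² (1 + λ V_DS) = 0.5 × 3.952 × 2.31² × (1 + 0.1 × 6.75) = 17.7 mA.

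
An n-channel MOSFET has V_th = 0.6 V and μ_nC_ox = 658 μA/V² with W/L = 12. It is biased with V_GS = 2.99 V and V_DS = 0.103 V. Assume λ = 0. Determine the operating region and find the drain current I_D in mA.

Triode; I_D = 1.90 mA

k_n = μ_nC_ox · (W/L) = 7.896 mA/V².
V_ov = V_GS − V_th = 2.99 − 0.6 = 2.39 V.
Since V_DS = 0.103 V < V_ov = 2.39 V, the device is in the triode region.
I_D = k_n [V_ov · V_DS − ½ V_DS²] = 7.896 × [2.39 × 0.103 − 0.5 × 0.103²] = 1.9 mA.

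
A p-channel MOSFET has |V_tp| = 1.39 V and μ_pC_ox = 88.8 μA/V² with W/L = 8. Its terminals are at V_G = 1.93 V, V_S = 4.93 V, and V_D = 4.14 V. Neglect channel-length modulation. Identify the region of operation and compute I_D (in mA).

V_SG = V_S − V_G = 4.93 − 1.93 = 3 V; V_SD = V_S − V_D = 4.93 − 4.14 = 0.79 V.
k_p = μ_pC_ox · (W/L) = 0.7104 mA/V².
V_ov = V_SG − |V_tp| = 3 − 1.39 = 1.61 V.
Since V_SD = 0.79 V < V_ov = 1.61 V, the device is in the triode region.
I_D = k_p [V_ov · V_SD − ½ V_SD²] = 0.7104 × [1.61 × 0.79 − 0.5 × 0.79²] = 0.682 mA.

Triode; I_D = 0.682 mA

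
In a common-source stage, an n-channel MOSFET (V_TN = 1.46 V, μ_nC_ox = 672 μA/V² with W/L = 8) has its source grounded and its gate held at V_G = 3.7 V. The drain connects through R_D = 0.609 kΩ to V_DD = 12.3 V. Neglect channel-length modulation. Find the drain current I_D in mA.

V_GS = V_G = 3.7 V, so V_ov = 3.7 − 1.46 = 2.24 V.
k_n = μ_nC_ox · (W/L) = 5.376 mA/V².
Assume saturation: I_D = ½ k_n V_ov² = 0.5 × 5.376 × 2.24² = 13.5 mA, giving V_DS = V_DD − I_D R_D = 12.3 − 13.5 × 0.609 = 4.09 V.
V_DS = 4.09 V ≥ V_ov = 2.24 V, confirming saturation.

I_D = 13.5 mA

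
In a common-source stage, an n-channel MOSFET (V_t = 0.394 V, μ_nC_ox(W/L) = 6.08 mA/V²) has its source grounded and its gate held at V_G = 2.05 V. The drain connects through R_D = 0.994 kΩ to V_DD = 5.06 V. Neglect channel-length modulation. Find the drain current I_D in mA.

I_D = 4.55 mA

V_GS = V_G = 2.05 V, so V_ov = 2.05 − 0.394 = 1.66 V.
Assume saturation: I_D = ½ k_n V_ov² = 0.5 × 6.08 × 1.66² = 8.34 mA, giving V_DS = V_DD − I_D R_D = 5.06 − 8.34 × 0.994 = -3.23 V.
But -3.23 V < V_ov = 1.66 V, so the device is actually in triode.
In triode I_D = k_n[V_ov V_DS − ½ V_DS²] and I_D = (V_DD − V_DS)/R_D. Equating: 3.02 V_DS² − 11.01 V_DS + 5.06 = 0, giving V_DS = 0.54 V (the root below V_ov).
I_D = (5.06 − 0.54) / 0.994 = 4.55 mA.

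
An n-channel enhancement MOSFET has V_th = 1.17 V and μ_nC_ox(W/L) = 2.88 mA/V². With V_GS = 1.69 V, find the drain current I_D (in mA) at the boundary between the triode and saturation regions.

At the boundary V_DS = V_ov = V_GS − V_th = 1.69 − 1.17 = 0.52 V.
I_D = ½ k_n V_ov² = 0.5 × 2.88 × 0.52² = 0.389 mA.

I_D = 0.389 mA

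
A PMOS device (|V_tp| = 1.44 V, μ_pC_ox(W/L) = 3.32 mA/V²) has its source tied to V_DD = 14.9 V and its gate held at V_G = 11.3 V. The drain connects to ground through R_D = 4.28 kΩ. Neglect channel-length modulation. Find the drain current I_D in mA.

I_D = 3.36 mA

V_SG = V_DD − V_G = 14.9 − 11.3 = 3.6 V, so V_ov = 3.6 − 1.44 = 2.16 V.
Assume saturation: I_D = ½ k_p V_ov² = 0.5 × 3.32 × 2.16² = 7.74 mA, giving V_SD = V_DD − I_D R_D = 14.9 − 7.74 × 4.28 = -18.2 V.
But -18.2 V < V_ov = 2.16 V, so the device is actually in triode.
In triode I_D = k_p[V_ov V_SD − ½ V_SD²] and I_D = (V_DD − V_SD)/R_D. Equating: 7.1 V_SD² − 31.69 V_SD + 14.9 = 0, giving V_SD = 0.534 V (the root below V_ov).
I_D = (14.9 − 0.534) / 4.28 = 3.36 mA.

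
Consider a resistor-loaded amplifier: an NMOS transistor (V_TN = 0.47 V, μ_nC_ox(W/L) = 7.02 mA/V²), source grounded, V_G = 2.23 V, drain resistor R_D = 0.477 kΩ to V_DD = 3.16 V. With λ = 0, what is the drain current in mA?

V_GS = V_G = 2.23 V, so V_ov = 2.23 − 0.47 = 1.76 V.
Assume saturation: I_D = ½ k_n V_ov² = 0.5 × 7.02 × 1.76² = 10.9 mA, giving V_DS = V_DD − I_D R_D = 3.16 − 10.9 × 0.477 = -2.03 V.
But -2.03 V < V_ov = 1.76 V, so the device is actually in triode.
In triode I_D = k_n[V_ov V_DS − ½ V_DS²] and I_D = (V_DD − V_DS)/R_D. Equating: 1.67 V_DS² − 6.893 V_DS + 3.16 = 0, giving V_DS = 0.525 V (the root below V_ov).
I_D = (3.16 − 0.525) / 0.477 = 5.52 mA.

I_D = 5.52 mA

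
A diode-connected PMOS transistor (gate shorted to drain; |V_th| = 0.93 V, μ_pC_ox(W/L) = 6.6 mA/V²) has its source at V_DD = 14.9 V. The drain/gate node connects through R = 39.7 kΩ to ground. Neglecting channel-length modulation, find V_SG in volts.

With gate tied to drain, V_SG = V_SD ≥ V_SG − |V_th|, so the device is in saturation.
KCL at the drain: ½ k_p (V_SG − |V_th|)² = (V_DD − V_SG)/R.
Let x = V_SG − 0.93. Then 131 x² + x − 13.97 = 0, giving x = 0.323 V (positive root), so V_SG = 1.25 V.
I_D = (V_DD − V_SG)/R = (14.9 − 1.25) / 39.7 = 0.344 mA.

V_SG = 1.25 V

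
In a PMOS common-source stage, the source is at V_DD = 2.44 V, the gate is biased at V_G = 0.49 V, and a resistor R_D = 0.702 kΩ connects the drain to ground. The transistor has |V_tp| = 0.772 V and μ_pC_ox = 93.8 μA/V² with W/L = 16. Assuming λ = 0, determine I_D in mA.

I_D = 1.04 mA

V_SG = V_DD − V_G = 2.44 − 0.49 = 1.95 V, so V_ov = 1.95 − 0.772 = 1.18 V.
k_p = μ_pC_ox · (W/L) = 1.501 mA/V².
Assume saturation: I_D = ½ k_p V_ov² = 0.5 × 1.501 × 1.18² = 1.04 mA, giving V_SD = V_DD − I_D R_D = 2.44 − 1.04 × 0.702 = 1.71 V.
V_SD = 1.71 V ≥ V_ov = 1.18 V, confirming saturation.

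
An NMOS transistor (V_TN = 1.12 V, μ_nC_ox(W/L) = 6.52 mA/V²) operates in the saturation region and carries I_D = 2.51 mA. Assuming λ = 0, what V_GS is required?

In saturation I_D = ½ k_n (V_GS − V_TN)², so V_GS − V_TN = √(2 I_D / k_n) = √(2 × 2.51 / 6.52) = 0.877 V.
V_GS = 1.12 + 0.877 = 2 V.

V_GS = 2.00 V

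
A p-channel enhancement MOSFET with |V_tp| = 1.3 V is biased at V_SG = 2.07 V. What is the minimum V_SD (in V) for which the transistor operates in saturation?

The boundary between triode and saturation is V_SD = V_SG − |V_tp| = V_ov.
V_ov = 2.07 − 1.3 = 0.77 V.

V_SD,sat = 0.770 V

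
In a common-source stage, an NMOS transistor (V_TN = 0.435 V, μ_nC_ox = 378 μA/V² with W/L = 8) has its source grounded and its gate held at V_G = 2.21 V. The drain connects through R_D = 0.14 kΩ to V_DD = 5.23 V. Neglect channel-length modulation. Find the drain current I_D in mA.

I_D = 4.76 mA

V_GS = V_G = 2.21 V, so V_ov = 2.21 − 0.435 = 1.77 V.
k_n = μ_nC_ox · (W/L) = 3.024 mA/V².
Assume saturation: I_D = ½ k_n V_ov² = 0.5 × 3.024 × 1.77² = 4.76 mA, giving V_DS = V_DD − I_D R_D = 5.23 − 4.76 × 0.14 = 4.56 V.
V_DS = 4.56 V ≥ V_ov = 1.77 V, confirming saturation.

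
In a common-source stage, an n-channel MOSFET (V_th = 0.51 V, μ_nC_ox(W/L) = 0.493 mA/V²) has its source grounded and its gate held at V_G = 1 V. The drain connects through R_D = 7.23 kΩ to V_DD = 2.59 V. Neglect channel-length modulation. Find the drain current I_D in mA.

I_D = 0.0592 mA

V_GS = V_G = 1 V, so V_ov = 1 − 0.51 = 0.49 V.
Assume saturation: I_D = ½ k_n V_ov² = 0.5 × 0.493 × 0.49² = 0.0592 mA, giving V_DS = V_DD − I_D R_D = 2.59 − 0.0592 × 7.23 = 2.16 V.
V_DS = 2.16 V ≥ V_ov = 0.49 V, confirming saturation.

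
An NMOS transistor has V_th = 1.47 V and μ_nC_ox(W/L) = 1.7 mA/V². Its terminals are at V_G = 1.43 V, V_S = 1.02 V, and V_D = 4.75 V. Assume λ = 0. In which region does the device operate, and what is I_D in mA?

V_GS = V_G − V_S = 1.43 − 1.02 = 0.41 V; V_DS = V_D − V_S = 4.75 − 1.02 = 3.73 V.
V_GS = 0.41 V < V_th = 1.47 V, so the transistor is in cutoff.

Cutoff; I_D = 0 mA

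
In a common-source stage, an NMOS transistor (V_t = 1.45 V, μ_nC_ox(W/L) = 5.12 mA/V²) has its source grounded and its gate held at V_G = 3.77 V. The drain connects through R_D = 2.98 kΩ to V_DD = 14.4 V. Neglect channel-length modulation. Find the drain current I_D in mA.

V_GS = V_G = 3.77 V, so V_ov = 3.77 − 1.45 = 2.32 V.
Assume saturation: I_D = ½ k_n V_ov² = 0.5 × 5.12 × 2.32² = 13.8 mA, giving V_DS = V_DD − I_D R_D = 14.4 − 13.8 × 2.98 = -26.7 V.
But -26.7 V < V_ov = 2.32 V, so the device is actually in triode.
In triode I_D = k_n[V_ov V_DS − ½ V_DS²] and I_D = (V_DD − V_DS)/R_D. Equating: 7.63 V_DS² − 36.4 V_DS + 14.4 = 0, giving V_DS = 0.435 V (the root below V_ov).
I_D = (14.4 − 0.435) / 2.98 = 4.69 mA.

I_D = 4.69 mA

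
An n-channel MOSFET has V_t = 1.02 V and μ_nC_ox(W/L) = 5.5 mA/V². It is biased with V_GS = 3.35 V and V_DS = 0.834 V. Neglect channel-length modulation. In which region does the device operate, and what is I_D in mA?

V_ov = V_GS − V_t = 3.35 − 1.02 = 2.33 V.
Since V_DS = 0.834 V < V_ov = 2.33 V, the device is in the triode region.
I_D = k_n [V_ov · V_DS − ½ V_DS²] = 5.5 × [2.33 × 0.834 − 0.5 × 0.834²] = 8.77 mA.

Triode; I_D = 8.77 mA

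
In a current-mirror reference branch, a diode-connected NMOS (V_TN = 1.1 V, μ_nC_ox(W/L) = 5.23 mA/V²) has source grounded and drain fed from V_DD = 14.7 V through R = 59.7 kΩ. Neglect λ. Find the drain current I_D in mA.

With gate tied to drain, V_GS = V_DS ≥ V_GS − V_TN, so the device is in saturation.
KCL at the drain: ½ k_n (V_GS − V_TN)² = (V_DD − V_GS)/R.
Let x = V_GS − 1.1. Then 156 x² + x − 13.6 = 0, giving x = 0.292 V (positive root), so V_GS = 1.39 V.
I_D = (V_DD − V_GS)/R = (14.7 − 1.39) / 59.7 = 0.223 mA.

I_D = 0.223 mA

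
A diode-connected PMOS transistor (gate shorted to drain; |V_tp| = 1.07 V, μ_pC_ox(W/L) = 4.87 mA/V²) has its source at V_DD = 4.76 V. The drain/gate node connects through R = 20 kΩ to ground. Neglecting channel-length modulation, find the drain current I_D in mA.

I_D = 0.171 mA

With gate tied to drain, V_SG = V_SD ≥ V_SG − |V_tp|, so the device is in saturation.
KCL at the drain: ½ k_p (V_SG − |V_tp|)² = (V_DD − V_SG)/R.
Let x = V_SG − 1.07. Then 48.7 x² + x − 3.69 = 0, giving x = 0.265 V (positive root), so V_SG = 1.34 V.
I_D = (V_DD − V_SG)/R = (4.76 − 1.34) / 20 = 0.171 mA.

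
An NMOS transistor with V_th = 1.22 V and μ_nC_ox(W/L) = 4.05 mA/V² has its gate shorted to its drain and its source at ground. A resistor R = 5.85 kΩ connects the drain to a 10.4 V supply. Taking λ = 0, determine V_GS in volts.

V_GS = 2.06 V

With gate tied to drain, V_GS = V_DS ≥ V_GS − V_th, so the device is in saturation.
KCL at the drain: ½ k_n (V_GS − V_th)² = (V_DD − V_GS)/R.
Let x = V_GS − 1.22. Then 11.8 x² + x − 9.18 = 0, giving x = 0.839 V (positive root), so V_GS = 2.06 V.
I_D = (V_DD − V_GS)/R = (10.4 − 2.06) / 5.85 = 1.43 mA.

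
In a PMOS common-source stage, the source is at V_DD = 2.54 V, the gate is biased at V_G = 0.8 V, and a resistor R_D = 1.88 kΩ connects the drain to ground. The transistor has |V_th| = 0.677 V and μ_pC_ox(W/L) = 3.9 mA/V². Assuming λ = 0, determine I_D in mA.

V_SG = V_DD − V_G = 2.54 − 0.8 = 1.74 V, so V_ov = 1.74 − 0.677 = 1.06 V.
Assume saturation: I_D = ½ k_p V_ov² = 0.5 × 3.9 × 1.06² = 2.2 mA, giving V_SD = V_DD − I_D R_D = 2.54 − 2.2 × 1.88 = -1.6 V.
But -1.6 V < V_ov = 1.06 V, so the device is actually in triode.
In triode I_D = k_p[V_ov V_SD − ½ V_SD²] and I_D = (V_DD − V_SD)/R_D. Equating: 3.67 V_SD² − 8.794 V_SD + 2.54 = 0, giving V_SD = 0.336 V (the root below V_ov).
I_D = (2.54 − 0.336) / 1.88 = 1.17 mA.

I_D = 1.17 mA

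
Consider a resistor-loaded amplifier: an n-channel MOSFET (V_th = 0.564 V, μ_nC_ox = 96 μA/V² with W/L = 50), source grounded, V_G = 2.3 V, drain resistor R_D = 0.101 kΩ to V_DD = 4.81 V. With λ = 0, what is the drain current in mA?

V_GS = V_G = 2.3 V, so V_ov = 2.3 − 0.564 = 1.74 V.
k_n = μ_nC_ox · (W/L) = 4.8 mA/V².
Assume saturation: I_D = ½ k_n V_ov² = 0.5 × 4.8 × 1.74² = 7.23 mA, giving V_DS = V_DD − I_D R_D = 4.81 − 7.23 × 0.101 = 4.08 V.
V_DS = 4.08 V ≥ V_ov = 1.74 V, confirming saturation.

I_D = 7.23 mA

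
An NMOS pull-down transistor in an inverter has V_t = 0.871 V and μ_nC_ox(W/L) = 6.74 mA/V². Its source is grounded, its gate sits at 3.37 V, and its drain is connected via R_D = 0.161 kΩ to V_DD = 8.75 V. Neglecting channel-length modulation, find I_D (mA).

V_GS = V_G = 3.37 V, so V_ov = 3.37 − 0.871 = 2.5 V.
Assume saturation: I_D = ½ k_n V_ov² = 0.5 × 6.74 × 2.5² = 21 mA, giving V_DS = V_DD − I_D R_D = 8.75 − 21 × 0.161 = 5.36 V.
V_DS = 5.36 V ≥ V_ov = 2.5 V, confirming saturation.

I_D = 21.0 mA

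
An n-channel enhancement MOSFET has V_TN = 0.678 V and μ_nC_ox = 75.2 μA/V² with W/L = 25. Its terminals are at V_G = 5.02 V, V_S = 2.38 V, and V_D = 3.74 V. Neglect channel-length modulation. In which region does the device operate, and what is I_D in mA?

Triode; I_D = 3.28 mA

V_GS = V_G − V_S = 5.02 − 2.38 = 2.64 V; V_DS = V_D − V_S = 3.74 − 2.38 = 1.36 V.
k_n = μ_nC_ox · (W/L) = 1.88 mA/V².
V_ov = V_GS − V_TN = 2.64 − 0.678 = 1.96 V.
Since V_DS = 1.36 V < V_ov = 1.96 V, the device is in the triode region.
I_D = k_n [V_ov · V_DS − ½ V_DS²] = 1.88 × [1.96 × 1.36 − 0.5 × 1.36²] = 3.28 mA.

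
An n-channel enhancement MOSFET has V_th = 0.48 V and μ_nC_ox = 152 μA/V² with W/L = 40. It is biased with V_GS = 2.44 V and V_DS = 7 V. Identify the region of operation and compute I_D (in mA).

Saturation; I_D = 11.7 mA

k_n = μ_nC_ox · (W/L) = 6.08 mA/V².
V_ov = V_GS − V_th = 2.44 − 0.48 = 1.96 V.
Since V_DS = 7 V ≥ V_ov = 1.96 V, the device is in saturation.
I_D = ½ k_n V_ov² = 0.5 × 6.08 × 1.96² = 11.7 mA.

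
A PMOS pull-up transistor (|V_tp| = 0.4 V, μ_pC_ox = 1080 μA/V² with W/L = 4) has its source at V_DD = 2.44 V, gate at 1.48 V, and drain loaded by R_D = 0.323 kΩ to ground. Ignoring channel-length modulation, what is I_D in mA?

I_D = 0.677 mA

V_SG = V_DD − V_G = 2.44 − 1.48 = 0.96 V, so V_ov = 0.96 − 0.4 = 0.56 V.
k_p = μ_pC_ox · (W/L) = 4.32 mA/V².
Assume saturation: I_D = ½ k_p V_ov² = 0.5 × 4.32 × 0.56² = 0.677 mA, giving V_SD = V_DD − I_D R_D = 2.44 − 0.677 × 0.323 = 2.22 V.
V_SD = 2.22 V ≥ V_ov = 0.56 V, confirming saturation.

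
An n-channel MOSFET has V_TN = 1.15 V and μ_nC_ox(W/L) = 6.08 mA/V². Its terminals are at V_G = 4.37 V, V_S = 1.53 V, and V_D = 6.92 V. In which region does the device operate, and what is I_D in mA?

Saturation; I_D = 8.68 mA

V_GS = V_G − V_S = 4.37 − 1.53 = 2.84 V; V_DS = V_D − V_S = 6.92 − 1.53 = 5.39 V.
V_ov = V_GS − V_TN = 2.84 − 1.15 = 1.69 V.
Since V_DS = 5.39 V ≥ V_ov = 1.69 V, the device is in saturation.
I_D = ½ k_n V_ov² = 0.5 × 6.08 × 1.69² = 8.68 mA.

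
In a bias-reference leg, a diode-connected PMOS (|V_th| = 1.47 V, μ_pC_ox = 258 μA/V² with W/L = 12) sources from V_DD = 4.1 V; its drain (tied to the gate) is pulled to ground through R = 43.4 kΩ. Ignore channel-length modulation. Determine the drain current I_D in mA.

With gate tied to drain, V_SG = V_SD ≥ V_SG − |V_th|, so the device is in saturation.
k_p = μ_pC_ox · (W/L) = 3.096 mA/V².
KCL at the drain: ½ k_p (V_SG − |V_th|)² = (V_DD − V_SG)/R.
Let x = V_SG − 1.47. Then 67.2 x² + x − 2.63 = 0, giving x = 0.191 V (positive root), so V_SG = 1.66 V.
I_D = (V_DD − V_SG)/R = (4.1 − 1.66) / 43.4 = 0.0562 mA.

I_D = 0.0562 mA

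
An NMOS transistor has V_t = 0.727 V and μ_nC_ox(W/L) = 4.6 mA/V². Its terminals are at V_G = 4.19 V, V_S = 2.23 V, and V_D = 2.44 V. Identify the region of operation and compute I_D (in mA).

V_GS = V_G − V_S = 4.19 − 2.23 = 1.96 V; V_DS = V_D − V_S = 2.44 − 2.23 = 0.21 V.
V_ov = V_GS − V_t = 1.96 − 0.727 = 1.23 V.
Since V_DS = 0.21 V < V_ov = 1.23 V, the device is in the triode region.
I_D = k_n [V_ov · V_DS − ½ V_DS²] = 4.6 × [1.23 × 0.21 − 0.5 × 0.21²] = 1.09 mA.

Triode; I_D = 1.09 mA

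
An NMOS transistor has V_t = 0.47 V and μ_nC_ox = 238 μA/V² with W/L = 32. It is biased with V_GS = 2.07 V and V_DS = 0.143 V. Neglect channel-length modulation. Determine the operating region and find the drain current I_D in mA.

k_n = μ_nC_ox · (W/L) = 7.616 mA/V².
V_ov = V_GS − V_t = 2.07 − 0.47 = 1.6 V.
Since V_DS = 0.143 V < V_ov = 1.6 V, the device is in the triode region.
I_D = k_n [V_ov · V_DS − ½ V_DS²] = 7.616 × [1.6 × 0.143 − 0.5 × 0.143²] = 1.66 mA.

Triode; I_D = 1.66 mA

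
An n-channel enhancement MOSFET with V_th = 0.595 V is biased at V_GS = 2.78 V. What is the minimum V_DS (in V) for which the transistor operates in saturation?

V_DS,sat = 2.18 V

The boundary between triode and saturation is V_DS = V_GS − V_th = V_ov.
V_ov = 2.78 − 0.595 = 2.18 V.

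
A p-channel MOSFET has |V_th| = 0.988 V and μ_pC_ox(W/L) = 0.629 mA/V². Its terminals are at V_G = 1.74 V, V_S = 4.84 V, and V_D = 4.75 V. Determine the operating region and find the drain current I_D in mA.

V_SG = V_S − V_G = 4.84 − 1.74 = 3.1 V; V_SD = V_S − V_D = 4.84 − 4.75 = 0.09 V.
V_ov = V_SG − |V_th| = 3.1 − 0.988 = 2.11 V.
Since V_SD = 0.09 V < V_ov = 2.11 V, the device is in the triode region.
I_D = k_p [V_ov · V_SD − ½ V_SD²] = 0.629 × [2.11 × 0.09 − 0.5 × 0.09²] = 0.117 mA.

Triode; I_D = 0.117 mA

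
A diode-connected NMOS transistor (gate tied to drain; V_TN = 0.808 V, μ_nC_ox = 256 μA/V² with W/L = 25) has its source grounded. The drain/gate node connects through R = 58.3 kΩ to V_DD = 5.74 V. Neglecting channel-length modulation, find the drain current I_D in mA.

I_D = 0.0819 mA

With gate tied to drain, V_GS = V_DS ≥ V_GS − V_TN, so the device is in saturation.
k_n = μ_nC_ox · (W/L) = 6.4 mA/V².
KCL at the drain: ½ k_n (V_GS − V_TN)² = (V_DD − V_GS)/R.
Let x = V_GS − 0.808. Then 187 x² + x − 4.932 = 0, giving x = 0.16 V (positive root), so V_GS = 0.968 V.
I_D = (V_DD − V_GS)/R = (5.74 − 0.968) / 58.3 = 0.0819 mA.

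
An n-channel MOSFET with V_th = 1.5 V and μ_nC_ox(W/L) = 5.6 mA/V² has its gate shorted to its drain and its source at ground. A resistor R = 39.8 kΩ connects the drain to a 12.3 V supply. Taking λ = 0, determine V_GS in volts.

V_GS = 1.81 V

With gate tied to drain, V_GS = V_DS ≥ V_GS − V_th, so the device is in saturation.
KCL at the drain: ½ k_n (V_GS − V_th)² = (V_DD − V_GS)/R.
Let x = V_GS − 1.5. Then 111 x² + x − 10.8 = 0, giving x = 0.307 V (positive root), so V_GS = 1.81 V.
I_D = (V_DD − V_GS)/R = (12.3 − 1.81) / 39.8 = 0.264 mA.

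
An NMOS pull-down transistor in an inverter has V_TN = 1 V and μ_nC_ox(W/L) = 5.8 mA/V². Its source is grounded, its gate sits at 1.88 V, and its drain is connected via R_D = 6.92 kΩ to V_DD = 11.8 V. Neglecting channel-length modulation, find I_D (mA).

V_GS = V_G = 1.88 V, so V_ov = 1.88 − 1 = 0.88 V.
Assume saturation: I_D = ½ k_n V_ov² = 0.5 × 5.8 × 0.88² = 2.25 mA, giving V_DS = V_DD − I_D R_D = 11.8 − 2.25 × 6.92 = -3.74 V.
But -3.74 V < V_ov = 0.88 V, so the device is actually in triode.
In triode I_D = k_n[V_ov V_DS − ½ V_DS²] and I_D = (V_DD − V_DS)/R_D. Equating: 20.1 V_DS² − 36.32 V_DS + 11.8 = 0, giving V_DS = 0.424 V (the root below V_ov).
I_D = (11.8 − 0.424) / 6.92 = 1.64 mA.

I_D = 1.64 mA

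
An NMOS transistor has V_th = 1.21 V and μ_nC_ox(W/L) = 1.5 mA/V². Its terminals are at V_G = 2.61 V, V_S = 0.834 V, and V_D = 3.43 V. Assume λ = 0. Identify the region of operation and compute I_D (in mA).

V_GS = V_G − V_S = 2.61 − 0.834 = 1.78 V; V_DS = V_D − V_S = 3.43 − 0.834 = 2.6 V.
V_ov = V_GS − V_th = 1.78 − 1.21 = 0.566 V.
Since V_DS = 2.6 V ≥ V_ov = 0.566 V, the device is in saturation.
I_D = ½ k_n V_ov² = 0.5 × 1.5 × 0.566² = 0.24 mA.

Saturation; I_D = 0.240 mA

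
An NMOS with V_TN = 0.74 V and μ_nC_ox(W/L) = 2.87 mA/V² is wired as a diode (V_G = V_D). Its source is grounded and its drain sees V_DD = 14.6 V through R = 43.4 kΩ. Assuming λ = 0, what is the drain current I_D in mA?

I_D = 0.309 mA

With gate tied to drain, V_GS = V_DS ≥ V_GS − V_TN, so the device is in saturation.
KCL at the drain: ½ k_n (V_GS − V_TN)² = (V_DD − V_GS)/R.
Let x = V_GS − 0.74. Then 62.3 x² + x − 13.86 = 0, giving x = 0.464 V (positive root), so V_GS = 1.2 V.
I_D = (V_DD − V_GS)/R = (14.6 − 1.2) / 43.4 = 0.309 mA.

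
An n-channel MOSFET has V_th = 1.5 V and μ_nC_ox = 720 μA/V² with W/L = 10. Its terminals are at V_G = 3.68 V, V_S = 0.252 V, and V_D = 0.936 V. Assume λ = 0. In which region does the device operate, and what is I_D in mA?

Triode; I_D = 7.81 mA

V_GS = V_G − V_S = 3.68 − 0.252 = 3.43 V; V_DS = V_D − V_S = 0.936 − 0.252 = 0.684 V.
k_n = μ_nC_ox · (W/L) = 7.2 mA/V².
V_ov = V_GS − V_th = 3.43 − 1.5 = 1.93 V.
Since V_DS = 0.684 V < V_ov = 1.93 V, the device is in the triode region.
I_D = k_n [V_ov · V_DS − ½ V_DS²] = 7.2 × [1.93 × 0.684 − 0.5 × 0.684²] = 7.81 mA.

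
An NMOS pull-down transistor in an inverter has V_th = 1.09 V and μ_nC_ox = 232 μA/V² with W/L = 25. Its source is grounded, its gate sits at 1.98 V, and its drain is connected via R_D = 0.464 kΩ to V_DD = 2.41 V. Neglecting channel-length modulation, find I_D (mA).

V_GS = V_G = 1.98 V, so V_ov = 1.98 − 1.09 = 0.89 V.
k_n = μ_nC_ox · (W/L) = 5.8 mA/V².
Assume saturation: I_D = ½ k_n V_ov² = 0.5 × 5.8 × 0.89² = 2.3 mA, giving V_DS = V_DD − I_D R_D = 2.41 − 2.3 × 0.464 = 1.34 V.
V_DS = 1.34 V ≥ V_ov = 0.89 V, confirming saturation.

I_D = 2.30 mA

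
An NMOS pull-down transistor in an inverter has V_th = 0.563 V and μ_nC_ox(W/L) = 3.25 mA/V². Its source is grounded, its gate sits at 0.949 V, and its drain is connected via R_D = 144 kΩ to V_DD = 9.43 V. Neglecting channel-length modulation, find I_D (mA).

I_D = 0.0651 mA

V_GS = V_G = 0.949 V, so V_ov = 0.949 − 0.563 = 0.386 V.
Assume saturation: I_D = ½ k_n V_ov² = 0.5 × 3.25 × 0.386² = 0.242 mA, giving V_DS = V_DD − I_D R_D = 9.43 − 0.242 × 144 = -25.4 V.
But -25.4 V < V_ov = 0.386 V, so the device is actually in triode.
In triode I_D = k_n[V_ov V_DS − ½ V_DS²] and I_D = (V_DD − V_DS)/R_D. Equating: 234 V_DS² − 181.6 V_DS + 9.43 = 0, giving V_DS = 0.0559 V (the root below V_ov).
I_D = (9.43 − 0.0559) / 144 = 0.0651 mA.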